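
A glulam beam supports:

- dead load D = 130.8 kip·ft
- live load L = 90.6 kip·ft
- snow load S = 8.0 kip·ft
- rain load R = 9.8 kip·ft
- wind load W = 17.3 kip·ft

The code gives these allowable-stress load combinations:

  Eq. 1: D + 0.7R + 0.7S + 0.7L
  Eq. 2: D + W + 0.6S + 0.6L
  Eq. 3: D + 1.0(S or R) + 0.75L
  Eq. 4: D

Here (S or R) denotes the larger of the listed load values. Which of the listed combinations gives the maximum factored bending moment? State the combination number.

(S or R) → R = 9.8 kip·ft.
Eq. 1: 1.0(130.8) + 0.7(9.8) + 0.7(8.0) + 0.7(90.6) = 130.80 + 6.86 + 5.60 + 63.42 = 206.68
Eq. 2: 1.0(130.8) + 1.0(17.3) + 0.6(8.0) + 0.6(90.6) = 130.80 + 17.30 + 4.80 + 54.36 = 207.26
Eq. 3: 1.0(130.8) + 1.0(9.8) + 0.75(90.6) = 130.80 + 9.80 + 67.95 = 208.55
Eq. 4: 1.0(130.8) = 130.80
The largest value is 208.55 kip·ft from combination 3.

Combination 3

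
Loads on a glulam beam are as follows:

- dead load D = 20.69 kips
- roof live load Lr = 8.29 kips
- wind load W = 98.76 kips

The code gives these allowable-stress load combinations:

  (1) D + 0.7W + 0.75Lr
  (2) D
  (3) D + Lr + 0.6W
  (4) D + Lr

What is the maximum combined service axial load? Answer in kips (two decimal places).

(1) 1.0(20.69) + 0.7(98.76) + 0.75(8.29) = 96.04
(2) 1.0(20.69) = 20.69
(3) 1.0(20.69) + 1.0(8.29) + 0.6(98.76) = 88.24
(4) 1.0(20.69) + 1.0(8.29) = 28.98
Maximum is from combination 1.

96.04 kips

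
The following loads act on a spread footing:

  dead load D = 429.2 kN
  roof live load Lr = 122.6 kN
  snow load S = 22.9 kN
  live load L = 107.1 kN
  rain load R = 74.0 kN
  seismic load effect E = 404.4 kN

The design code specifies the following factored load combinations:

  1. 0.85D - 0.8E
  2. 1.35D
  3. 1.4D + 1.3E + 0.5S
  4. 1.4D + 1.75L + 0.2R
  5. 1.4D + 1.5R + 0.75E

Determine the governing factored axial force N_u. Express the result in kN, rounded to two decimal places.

1. 0.85(429.2) - 0.8(404.4) = 364.82 - 323.52 = 41.30
2. 1.35(429.2) = 579.42
3. 1.4(429.2) + 1.3(404.4) + 0.5(22.9) = 600.88 + 525.72 + 11.45 = 1138.05
4. 1.4(429.2) + 1.75(107.1) + 0.2(74.0) = 600.88 + 187.43 + 14.80 = 803.11
5. 1.4(429.2) + 1.5(74.0) + 0.75(404.4) = 600.88 + 111.00 + 303.30 = 1015.18
Combination 3 governs: N_u = 1138.05 kN.

1138.05 kN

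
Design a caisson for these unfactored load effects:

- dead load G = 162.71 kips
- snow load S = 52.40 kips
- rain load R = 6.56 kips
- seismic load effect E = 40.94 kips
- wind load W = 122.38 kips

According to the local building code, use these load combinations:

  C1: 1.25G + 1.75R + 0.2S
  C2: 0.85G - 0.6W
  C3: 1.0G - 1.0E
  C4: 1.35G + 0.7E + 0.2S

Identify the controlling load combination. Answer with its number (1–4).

Combination 4

C1: 1.25(162.71) + 1.75(6.56) + 0.2(52.40) = 203.39 + 11.48 + 10.48 = 225.35
C2: 0.85(162.71) - 0.6(122.38) = 64.88
C3: 1.0(162.71) - 1.0(40.94) = 162.71 - 40.94 = 121.77
C4: 1.35(162.71) + 0.7(40.94) + 0.2(52.40) = 219.66 + 28.66 + 10.48 = 258.80
The largest value is 258.80 kips from combination 4.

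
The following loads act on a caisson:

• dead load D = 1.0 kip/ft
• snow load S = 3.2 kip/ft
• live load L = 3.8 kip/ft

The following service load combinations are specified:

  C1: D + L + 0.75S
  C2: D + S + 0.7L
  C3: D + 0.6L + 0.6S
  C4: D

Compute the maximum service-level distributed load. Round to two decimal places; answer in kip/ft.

C1: 1.0(1.0) + 1.0(3.8) + 0.75(3.2) = 7.20
C2: 1.0(1.0) + 1.0(3.2) + 0.7(3.8) = 6.86
C3: 1.0(1.0) + 0.6(3.8) + 0.6(3.2) = 5.20
C4: 1.0(1.0) = 1.00
The controlling combination is 1, giving 7.20 kip/ft.

7.20 kip/ft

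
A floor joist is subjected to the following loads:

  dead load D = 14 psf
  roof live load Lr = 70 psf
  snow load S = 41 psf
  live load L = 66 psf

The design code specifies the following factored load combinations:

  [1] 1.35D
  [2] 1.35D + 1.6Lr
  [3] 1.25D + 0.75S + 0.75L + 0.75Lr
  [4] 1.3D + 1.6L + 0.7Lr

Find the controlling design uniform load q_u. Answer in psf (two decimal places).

[1] 1.35(14) = 18.90
[2] 1.35(14) + 1.6(70) = 130.90
[3] 1.25(14) + 0.75(41) + 0.75(66) + 0.75(70) = 150.25
[4] 1.3(14) + 1.6(66) + 0.7(70) = 172.80
The controlling combination is 4, giving 172.80 psf.

172.80 psf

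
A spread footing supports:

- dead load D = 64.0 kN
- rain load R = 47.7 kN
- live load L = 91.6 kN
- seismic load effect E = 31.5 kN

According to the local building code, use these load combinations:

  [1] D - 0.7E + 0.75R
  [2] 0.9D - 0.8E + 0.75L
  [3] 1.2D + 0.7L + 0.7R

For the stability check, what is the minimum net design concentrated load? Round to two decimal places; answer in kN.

[1] 1.0(64.0) - 0.7(31.5) + 0.75(47.7) = 64.00 - 22.05 + 35.78 = 77.73
[2] 0.9(64.0) - 0.8(31.5) + 0.75(91.6) = 57.60 - 25.20 + 68.70 = 101.10
[3] 1.2(64.0) + 0.7(91.6) + 0.7(47.7) = 76.80 + 64.12 + 33.39 = 174.31
Combination 1 gives the minimum: 77.73 kN.

77.73 kN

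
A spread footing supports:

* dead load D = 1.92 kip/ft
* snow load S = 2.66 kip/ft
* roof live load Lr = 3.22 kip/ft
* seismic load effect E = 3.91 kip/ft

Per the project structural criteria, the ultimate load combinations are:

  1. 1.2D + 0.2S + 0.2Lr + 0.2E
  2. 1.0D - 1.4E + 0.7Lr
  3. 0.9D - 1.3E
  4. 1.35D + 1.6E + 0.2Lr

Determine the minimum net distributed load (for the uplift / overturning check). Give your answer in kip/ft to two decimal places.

-3.36 kip/ft

1. 1.2(1.92) + 0.2(2.66) + 0.2(3.22) + 0.2(3.91) = 4.26
2. 1.0(1.92) - 1.4(3.91) + 0.7(3.22) = -1.30
3. 0.9(1.92) - 1.3(3.91) = -3.36
4. 1.35(1.92) + 1.6(3.91) + 0.2(3.22) = 9.49
Combination 3 gives the minimum: -3.36 kip/ft.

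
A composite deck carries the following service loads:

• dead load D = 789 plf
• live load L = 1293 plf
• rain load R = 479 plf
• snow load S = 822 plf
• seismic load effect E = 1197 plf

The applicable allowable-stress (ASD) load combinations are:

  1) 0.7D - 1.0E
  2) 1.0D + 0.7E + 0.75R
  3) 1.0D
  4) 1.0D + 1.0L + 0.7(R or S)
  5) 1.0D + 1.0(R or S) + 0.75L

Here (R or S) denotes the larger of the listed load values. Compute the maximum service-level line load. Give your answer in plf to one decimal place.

(R or S) → S = 822 plf.
1) 0.7(789) - 1.0(1197) = 552.3 - 1197.0 = -644.7
2) 1.0(789) + 0.7(1197) + 0.75(479) = 789.0 + 837.9 + 359.3 = 1986.2
3) 1.0(789) = 789.0
4) 1.0(789) + 1.0(1293) + 0.7(822) = 789.0 + 1293.0 + 575.4 = 2657.4
5) 1.0(789) + 1.0(822) + 0.75(1293) = 789.0 + 822.0 + 969.8 = 2580.8
Maximum is from combination 4.

2657.4 plf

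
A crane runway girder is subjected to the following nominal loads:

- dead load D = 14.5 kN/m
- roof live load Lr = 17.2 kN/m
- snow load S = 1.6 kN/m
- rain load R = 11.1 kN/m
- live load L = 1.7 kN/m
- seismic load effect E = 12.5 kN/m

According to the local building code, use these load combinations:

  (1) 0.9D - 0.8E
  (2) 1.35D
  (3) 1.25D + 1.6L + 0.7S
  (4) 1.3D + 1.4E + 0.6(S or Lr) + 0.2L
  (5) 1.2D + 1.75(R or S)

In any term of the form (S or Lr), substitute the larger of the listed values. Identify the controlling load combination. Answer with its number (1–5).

Combination 4

(S or Lr) → Lr = 17.2 kN/m; (R or S) → R = 11.1 kN/m.
(1) 0.9(14.5) - 0.8(12.5) = 3.05
(2) 1.35(14.5) = 19.58
(3) 1.25(14.5) + 1.6(1.7) + 0.7(1.6) = 21.97
(4) 1.3(14.5) + 1.4(12.5) + 0.6(17.2) + 0.2(1.7) = 47.01
(5) 1.2(14.5) + 1.75(11.1) = 36.83
The largest value is 47.01 kN/m from combination 4.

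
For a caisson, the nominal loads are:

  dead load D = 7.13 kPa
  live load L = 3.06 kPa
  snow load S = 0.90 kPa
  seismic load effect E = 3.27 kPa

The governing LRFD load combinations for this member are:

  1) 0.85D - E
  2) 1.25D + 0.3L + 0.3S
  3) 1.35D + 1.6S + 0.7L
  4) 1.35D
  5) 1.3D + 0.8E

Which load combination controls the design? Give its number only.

1) 0.85(7.13) - 1.0(3.27) = 2.79
2) 1.25(7.13) + 0.3(3.06) + 0.3(0.90) = 10.10
3) 1.35(7.13) + 1.6(0.90) + 0.7(3.06) = 13.21
4) 1.35(7.13) = 9.63
5) 1.3(7.13) + 0.8(3.27) = 11.89
The largest value is 13.21 kPa from combination 3.

Combination 3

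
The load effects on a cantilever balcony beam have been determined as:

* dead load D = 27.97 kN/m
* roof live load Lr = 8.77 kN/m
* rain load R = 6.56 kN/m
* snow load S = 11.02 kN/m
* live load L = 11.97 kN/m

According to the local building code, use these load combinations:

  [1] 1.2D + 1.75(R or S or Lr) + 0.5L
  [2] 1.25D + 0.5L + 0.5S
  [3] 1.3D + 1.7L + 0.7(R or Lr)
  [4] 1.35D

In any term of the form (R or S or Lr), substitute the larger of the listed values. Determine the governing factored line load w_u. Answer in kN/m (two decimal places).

62.85 kN/m

(R or S or Lr) → S = 11.02 kN/m; (R or Lr) → Lr = 8.77 kN/m.
[1] 1.2(27.97) + 1.75(11.02) + 0.5(11.97) = 58.83
[2] 1.25(27.97) + 0.5(11.97) + 0.5(11.02) = 34.96 + 5.99 + 5.51 = 46.46
[3] 1.3(27.97) + 1.7(11.97) + 0.7(8.77) = 36.36 + 20.35 + 6.14 = 62.85
[4] 1.35(27.97) = 37.76
The controlling combination is 3, giving 62.85 kN/m.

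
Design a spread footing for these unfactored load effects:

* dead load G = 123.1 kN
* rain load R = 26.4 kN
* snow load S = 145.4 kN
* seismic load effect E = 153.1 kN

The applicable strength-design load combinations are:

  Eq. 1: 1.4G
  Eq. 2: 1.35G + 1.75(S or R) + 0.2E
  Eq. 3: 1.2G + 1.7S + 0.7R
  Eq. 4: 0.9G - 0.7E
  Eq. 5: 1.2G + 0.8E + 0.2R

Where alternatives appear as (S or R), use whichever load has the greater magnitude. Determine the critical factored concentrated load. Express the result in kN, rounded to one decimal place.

(S or R) → S = 145.4 kN.
Eq. 1: 1.4(123.1) = 172.3
Eq. 2: 1.35(123.1) + 1.75(145.4) + 0.2(153.1) = 166.2 + 254.5 + 30.6 = 451.3
Eq. 3: 1.2(123.1) + 1.7(145.4) + 0.7(26.4) = 147.7 + 247.2 + 18.5 = 413.4
Eq. 4: 0.9(123.1) - 0.7(153.1) = 110.8 - 107.2 = 3.6
Eq. 5: 1.2(123.1) + 0.8(153.1) + 0.2(26.4) = 147.7 + 122.5 + 5.3 = 275.5
The controlling combination is 2, giving 451.3 kN.

451.3 kN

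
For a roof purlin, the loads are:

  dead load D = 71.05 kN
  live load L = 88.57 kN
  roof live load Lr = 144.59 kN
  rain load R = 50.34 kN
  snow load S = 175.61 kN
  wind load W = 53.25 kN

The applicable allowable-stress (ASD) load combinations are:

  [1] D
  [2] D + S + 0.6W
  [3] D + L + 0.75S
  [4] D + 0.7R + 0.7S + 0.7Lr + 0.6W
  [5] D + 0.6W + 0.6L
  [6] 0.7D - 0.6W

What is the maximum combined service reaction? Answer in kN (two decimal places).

362.38 kN

[1] 1.0(71.05) = 71.05
[2] 1.0(71.05) + 1.0(175.61) + 0.6(53.25) = 71.05 + 175.61 + 31.95 = 278.61
[3] 1.0(71.05) + 1.0(88.57) + 0.75(175.61) = 71.05 + 88.57 + 131.71 = 291.33
[4] 1.0(71.05) + 0.7(50.34) + 0.7(175.61) + 0.7(144.59) + 0.6(53.25) = 71.05 + 35.24 + 122.93 + 101.21 + 31.95 = 362.38
[5] 1.0(71.05) + 0.6(53.25) + 0.6(88.57) = 71.05 + 31.95 + 53.14 = 156.14
[6] 0.7(71.05) - 0.6(53.25) = 49.74 - 31.95 = 17.79
Combination 4 governs: V = 362.38 kN.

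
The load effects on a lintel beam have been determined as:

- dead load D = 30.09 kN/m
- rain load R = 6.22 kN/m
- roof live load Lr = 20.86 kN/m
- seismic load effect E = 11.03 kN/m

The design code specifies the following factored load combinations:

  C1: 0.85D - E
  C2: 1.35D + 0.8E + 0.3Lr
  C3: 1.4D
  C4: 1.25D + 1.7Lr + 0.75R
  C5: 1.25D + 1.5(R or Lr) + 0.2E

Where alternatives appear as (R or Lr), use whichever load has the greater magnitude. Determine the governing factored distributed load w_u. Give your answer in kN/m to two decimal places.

(R or Lr) → Lr = 20.86 kN/m.
C1: 0.85(30.09) - 1.0(11.03) = 14.55
C2: 1.35(30.09) + 0.8(11.03) + 0.3(20.86) = 55.70
C3: 1.4(30.09) = 42.13
C4: 1.25(30.09) + 1.7(20.86) + 0.75(6.22) = 77.74
C5: 1.25(30.09) + 1.5(20.86) + 0.2(11.03) = 71.11
Combination 4 governs: w_u = 77.74 kN/m.

77.74 kN/m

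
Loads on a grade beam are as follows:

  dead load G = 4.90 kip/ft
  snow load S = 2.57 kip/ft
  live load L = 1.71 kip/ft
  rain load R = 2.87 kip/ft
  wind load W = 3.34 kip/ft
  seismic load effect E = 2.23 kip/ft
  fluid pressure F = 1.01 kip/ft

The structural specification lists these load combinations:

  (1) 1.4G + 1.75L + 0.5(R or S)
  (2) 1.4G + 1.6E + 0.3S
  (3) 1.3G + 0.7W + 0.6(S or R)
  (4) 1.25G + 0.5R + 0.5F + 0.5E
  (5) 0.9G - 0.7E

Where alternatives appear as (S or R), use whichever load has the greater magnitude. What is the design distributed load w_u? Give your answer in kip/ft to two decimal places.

(R or S) → R = 2.87 kip/ft; (S or R) → R = 2.87 kip/ft.
(1) 1.4(4.90) + 1.75(1.71) + 0.5(2.87) = 6.86 + 2.99 + 1.44 = 11.29
(2) 1.4(4.90) + 1.6(2.23) + 0.3(2.57) = 6.86 + 3.57 + 0.77 = 11.20
(3) 1.3(4.90) + 0.7(3.34) + 0.6(2.87) = 6.37 + 2.34 + 1.72 = 10.43
(4) 1.25(4.90) + 0.5(2.87) + 0.5(1.01) + 0.5(2.23) = 9.18
(5) 0.9(4.90) - 0.7(2.23) = 4.41 - 1.56 = 2.85
Combination 1 governs: w_u = 11.29 kip/ft.

11.29 kip/ft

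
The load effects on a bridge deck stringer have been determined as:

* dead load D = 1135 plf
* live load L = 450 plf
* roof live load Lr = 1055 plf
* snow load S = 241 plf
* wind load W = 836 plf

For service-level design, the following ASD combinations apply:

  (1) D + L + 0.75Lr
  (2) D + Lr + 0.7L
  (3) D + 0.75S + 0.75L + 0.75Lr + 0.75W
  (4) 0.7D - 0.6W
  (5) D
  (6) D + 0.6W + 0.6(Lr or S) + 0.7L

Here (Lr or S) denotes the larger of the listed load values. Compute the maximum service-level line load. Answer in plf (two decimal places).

(Lr or S) → Lr = 1055 plf.
(1) 1.0(1135) + 1.0(450) + 0.75(1055) = 2376.25
(2) 1.0(1135) + 1.0(1055) + 0.7(450) = 2505.00
(3) 1.0(1135) + 0.75(241) + 0.75(450) + 0.75(1055) + 0.75(836) = 3071.50
(4) 0.7(1135) - 0.6(836) = 292.90
(5) 1.0(1135) = 1135.00
(6) 1.0(1135) + 0.6(836) + 0.6(1055) + 0.7(450) = 2584.60
Maximum is from combination 3.

3071.50 plf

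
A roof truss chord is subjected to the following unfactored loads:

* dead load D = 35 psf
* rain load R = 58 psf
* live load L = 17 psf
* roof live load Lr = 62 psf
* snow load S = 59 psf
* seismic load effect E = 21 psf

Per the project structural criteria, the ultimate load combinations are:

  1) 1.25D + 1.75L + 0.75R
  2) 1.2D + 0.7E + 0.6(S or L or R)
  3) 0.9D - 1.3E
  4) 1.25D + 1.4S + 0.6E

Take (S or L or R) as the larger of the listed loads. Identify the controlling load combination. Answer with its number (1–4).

Combination 4

(S or L or R) → S = 59 psf.
1) 1.25(35) + 1.75(17) + 0.75(58) = 117.0
2) 1.2(35) + 0.7(21) + 0.6(59) = 42.0 + 14.7 + 35.4 = 92.1
3) 0.9(35) - 1.3(21) = 31.5 - 27.3 = 4.2
4) 1.25(35) + 1.4(59) + 0.6(21) = 43.8 + 82.6 + 12.6 = 139.0
The largest value is 139.0 psf from combination 4.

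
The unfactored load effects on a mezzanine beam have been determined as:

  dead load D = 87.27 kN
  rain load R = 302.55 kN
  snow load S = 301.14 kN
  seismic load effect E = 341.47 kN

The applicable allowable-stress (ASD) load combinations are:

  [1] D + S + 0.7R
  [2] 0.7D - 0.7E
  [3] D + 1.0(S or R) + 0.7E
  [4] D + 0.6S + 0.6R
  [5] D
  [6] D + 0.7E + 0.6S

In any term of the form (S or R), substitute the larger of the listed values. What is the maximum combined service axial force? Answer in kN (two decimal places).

628.85 kN

(S or R) → R = 302.55 kN.
[1] 1.0(87.27) + 1.0(301.14) + 0.7(302.55) = 87.27 + 301.14 + 211.79 = 600.20
[2] 0.7(87.27) - 0.7(341.47) = 61.09 - 239.03 = -177.94
[3] 1.0(87.27) + 1.0(302.55) + 0.7(341.47) = 87.27 + 302.55 + 239.03 = 628.85
[4] 1.0(87.27) + 0.6(301.14) + 0.6(302.55) = 87.27 + 180.68 + 181.53 = 449.48
[5] 1.0(87.27) = 87.27
[6] 1.0(87.27) + 0.7(341.47) + 0.6(301.14) = 87.27 + 239.03 + 180.68 = 506.98
Combination 3 governs: N = 628.85 kN.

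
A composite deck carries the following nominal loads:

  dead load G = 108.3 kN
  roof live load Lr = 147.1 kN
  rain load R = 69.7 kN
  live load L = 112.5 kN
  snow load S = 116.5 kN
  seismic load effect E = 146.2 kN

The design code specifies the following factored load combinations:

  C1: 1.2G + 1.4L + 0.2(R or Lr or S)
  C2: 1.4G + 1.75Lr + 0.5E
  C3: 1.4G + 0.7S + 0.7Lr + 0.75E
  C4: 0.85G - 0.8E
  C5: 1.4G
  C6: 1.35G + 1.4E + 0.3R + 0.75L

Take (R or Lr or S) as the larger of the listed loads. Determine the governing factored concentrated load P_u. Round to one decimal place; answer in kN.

482.1 kN

(R or Lr or S) → Lr = 147.1 kN.
C1: 1.2(108.3) + 1.4(112.5) + 0.2(147.1) = 130.0 + 157.5 + 29.4 = 316.9
C2: 1.4(108.3) + 1.75(147.1) + 0.5(146.2) = 151.6 + 257.4 + 73.1 = 482.1
C3: 1.4(108.3) + 0.7(116.5) + 0.7(147.1) + 0.75(146.2) = 445.8
C4: 0.85(108.3) - 0.8(146.2) = 92.1 - 117.0 = -24.9
C5: 1.4(108.3) = 151.6
C6: 1.35(108.3) + 1.4(146.2) + 0.3(69.7) + 0.75(112.5) = 146.2 + 204.7 + 20.9 + 84.4 = 456.2
The controlling combination is 2, giving 482.1 kN.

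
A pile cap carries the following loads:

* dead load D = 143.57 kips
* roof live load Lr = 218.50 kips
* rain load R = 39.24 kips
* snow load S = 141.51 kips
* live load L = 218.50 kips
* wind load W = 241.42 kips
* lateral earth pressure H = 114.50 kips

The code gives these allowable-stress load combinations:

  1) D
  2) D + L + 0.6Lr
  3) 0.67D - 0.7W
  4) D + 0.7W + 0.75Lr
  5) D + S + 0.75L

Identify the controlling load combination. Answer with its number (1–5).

Combination 2

1) 1.0(143.57) = 143.57
2) 1.0(143.57) + 1.0(218.50) + 0.6(218.50) = 493.17
3) 0.67(143.57) - 0.7(241.42) = -72.80
4) 1.0(143.57) + 0.7(241.42) + 0.75(218.50) = 476.44
5) 1.0(143.57) + 1.0(141.51) + 0.75(218.50) = 448.96
The largest value is 493.17 kips from combination 2.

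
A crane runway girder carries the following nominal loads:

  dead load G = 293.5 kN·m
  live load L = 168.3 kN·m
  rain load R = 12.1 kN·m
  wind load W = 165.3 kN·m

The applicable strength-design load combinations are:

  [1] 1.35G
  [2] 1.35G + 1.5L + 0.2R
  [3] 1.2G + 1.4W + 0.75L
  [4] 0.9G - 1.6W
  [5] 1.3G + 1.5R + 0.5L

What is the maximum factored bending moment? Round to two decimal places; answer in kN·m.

[1] 1.35(293.5) = 396.23
[2] 1.35(293.5) + 1.5(168.3) + 0.2(12.1) = 396.23 + 252.45 + 2.42 = 651.10
[3] 1.2(293.5) + 1.4(165.3) + 0.75(168.3) = 352.20 + 231.42 + 126.23 = 709.85
[4] 0.9(293.5) - 1.6(165.3) = 264.15 - 264.48 = -0.33
[5] 1.3(293.5) + 1.5(12.1) + 0.5(168.3) = 381.55 + 18.15 + 84.15 = 483.85
Maximum is from combination 3.

709.85 kN·m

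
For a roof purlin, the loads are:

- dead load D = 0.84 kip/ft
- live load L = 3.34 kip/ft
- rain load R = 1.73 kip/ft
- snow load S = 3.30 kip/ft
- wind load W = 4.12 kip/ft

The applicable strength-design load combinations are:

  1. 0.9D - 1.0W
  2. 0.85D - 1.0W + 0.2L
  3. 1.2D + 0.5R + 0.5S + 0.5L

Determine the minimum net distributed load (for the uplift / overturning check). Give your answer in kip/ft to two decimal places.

1. 0.9(0.84) - 1.0(4.12) = -3.36
2. 0.85(0.84) - 1.0(4.12) + 0.2(3.34) = -2.74
3. 1.2(0.84) + 0.5(1.73) + 0.5(3.30) + 0.5(3.34) = 5.19
Combination 1 gives the minimum: -3.36 kip/ft.

-3.36 kip/ft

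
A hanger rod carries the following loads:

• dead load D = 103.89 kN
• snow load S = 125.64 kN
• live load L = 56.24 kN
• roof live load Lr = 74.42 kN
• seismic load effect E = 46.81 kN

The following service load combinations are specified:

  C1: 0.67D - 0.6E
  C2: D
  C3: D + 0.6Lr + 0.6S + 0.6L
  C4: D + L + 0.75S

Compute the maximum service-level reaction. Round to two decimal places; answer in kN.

257.67 kN

C1: 0.67(103.89) - 0.6(46.81) = 69.61 - 28.09 = 41.52
C2: 1.0(103.89) = 103.89
C3: 1.0(103.89) + 0.6(74.42) + 0.6(125.64) + 0.6(56.24) = 257.67
C4: 1.0(103.89) + 1.0(56.24) + 0.75(125.64) = 103.89 + 56.24 + 94.23 = 254.36
Combination 3 governs: V = 257.67 kN.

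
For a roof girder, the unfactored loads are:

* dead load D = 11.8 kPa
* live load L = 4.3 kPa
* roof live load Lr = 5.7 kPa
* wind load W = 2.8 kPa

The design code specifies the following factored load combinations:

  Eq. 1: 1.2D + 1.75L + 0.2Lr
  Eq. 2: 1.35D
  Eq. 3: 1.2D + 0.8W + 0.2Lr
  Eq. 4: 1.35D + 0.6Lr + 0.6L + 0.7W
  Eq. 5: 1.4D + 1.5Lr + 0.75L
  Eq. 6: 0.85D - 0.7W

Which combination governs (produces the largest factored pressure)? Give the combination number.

Combination 5

Eq. 1: 1.2(11.8) + 1.75(4.3) + 0.2(5.7) = 14.2 + 7.5 + 1.1 = 22.8
Eq. 2: 1.35(11.8) = 15.9
Eq. 3: 1.2(11.8) + 0.8(2.8) + 0.2(5.7) = 14.2 + 2.2 + 1.1 = 17.5
Eq. 4: 1.35(11.8) + 0.6(5.7) + 0.6(4.3) + 0.7(2.8) = 15.9 + 3.4 + 2.6 + 2.0 = 23.9
Eq. 5: 1.4(11.8) + 1.5(5.7) + 0.75(4.3) = 16.5 + 8.6 + 3.2 = 28.3
Eq. 6: 0.85(11.8) - 0.7(2.8) = 8.1
The largest value is 28.3 kPa from combination 5.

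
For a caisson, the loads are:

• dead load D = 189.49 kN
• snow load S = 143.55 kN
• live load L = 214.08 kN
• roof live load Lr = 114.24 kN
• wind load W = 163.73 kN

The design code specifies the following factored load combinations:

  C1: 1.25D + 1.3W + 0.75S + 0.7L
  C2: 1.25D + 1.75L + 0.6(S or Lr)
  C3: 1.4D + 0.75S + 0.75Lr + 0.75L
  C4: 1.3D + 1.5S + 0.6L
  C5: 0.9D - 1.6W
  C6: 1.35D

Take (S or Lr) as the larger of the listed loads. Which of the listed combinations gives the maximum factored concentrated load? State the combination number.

(S or Lr) → S = 143.55 kN.
C1: 1.25(189.49) + 1.3(163.73) + 0.75(143.55) + 0.7(214.08) = 236.86 + 212.85 + 107.66 + 149.86 = 707.23
C2: 1.25(189.49) + 1.75(214.08) + 0.6(143.55) = 236.86 + 374.64 + 86.13 = 697.63
C3: 1.4(189.49) + 0.75(143.55) + 0.75(114.24) + 0.75(214.08) = 265.29 + 107.66 + 85.68 + 160.56 = 619.19
C4: 1.3(189.49) + 1.5(143.55) + 0.6(214.08) = 590.11
C5: 0.9(189.49) - 1.6(163.73) = 170.54 - 261.97 = -91.43
C6: 1.35(189.49) = 255.81
The largest value is 707.23 kN from combination 1.

Combination 1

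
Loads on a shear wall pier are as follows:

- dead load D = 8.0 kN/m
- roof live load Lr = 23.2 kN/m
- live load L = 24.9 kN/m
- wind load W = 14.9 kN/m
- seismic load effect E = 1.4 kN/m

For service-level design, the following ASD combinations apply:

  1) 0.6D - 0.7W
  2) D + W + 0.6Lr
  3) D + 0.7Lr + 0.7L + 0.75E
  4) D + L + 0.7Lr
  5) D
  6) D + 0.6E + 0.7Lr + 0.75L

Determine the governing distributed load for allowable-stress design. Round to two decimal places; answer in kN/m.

49.14 kN/m

1) 0.6(8.0) - 0.7(14.9) = 4.80 - 10.43 = -5.63
2) 1.0(8.0) + 1.0(14.9) + 0.6(23.2) = 8.00 + 14.90 + 13.92 = 36.82
3) 1.0(8.0) + 0.7(23.2) + 0.7(24.9) + 0.75(1.4) = 8.00 + 16.24 + 17.43 + 1.05 = 42.72
4) 1.0(8.0) + 1.0(24.9) + 0.7(23.2) = 8.00 + 24.90 + 16.24 = 49.14
5) 1.0(8.0) = 8.00
6) 1.0(8.0) + 0.6(1.4) + 0.7(23.2) + 0.75(24.9) = 8.00 + 0.84 + 16.24 + 18.68 = 43.76
The controlling combination is 4, giving 49.14 kN/m.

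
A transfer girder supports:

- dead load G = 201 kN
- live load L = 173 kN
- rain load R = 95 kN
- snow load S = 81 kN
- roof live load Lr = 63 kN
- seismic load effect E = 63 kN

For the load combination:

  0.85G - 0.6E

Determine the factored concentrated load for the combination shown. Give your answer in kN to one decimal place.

133.1 kN

0.85(201) - 0.6(63) = 170.9 - 37.8 = 133.1
P_u = 133.1 kN.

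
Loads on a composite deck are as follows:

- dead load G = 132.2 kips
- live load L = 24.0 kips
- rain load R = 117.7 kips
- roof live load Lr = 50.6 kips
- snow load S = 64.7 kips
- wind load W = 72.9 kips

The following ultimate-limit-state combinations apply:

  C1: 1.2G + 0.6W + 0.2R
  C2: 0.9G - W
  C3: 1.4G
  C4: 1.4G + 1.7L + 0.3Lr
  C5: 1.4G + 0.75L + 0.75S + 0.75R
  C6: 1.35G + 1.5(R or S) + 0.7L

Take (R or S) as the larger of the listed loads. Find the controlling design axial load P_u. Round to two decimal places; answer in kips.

371.82 kips

(R or S) → R = 117.7 kips.
C1: 1.2(132.2) + 0.6(72.9) + 0.2(117.7) = 158.64 + 43.74 + 23.54 = 225.92
C2: 0.9(132.2) - 1.0(72.9) = 118.98 - 72.90 = 46.08
C3: 1.4(132.2) = 185.08
C4: 1.4(132.2) + 1.7(24.0) + 0.3(50.6) = 185.08 + 40.80 + 15.18 = 241.06
C5: 1.4(132.2) + 0.75(24.0) + 0.75(64.7) + 0.75(117.7) = 339.88
C6: 1.35(132.2) + 1.5(117.7) + 0.7(24.0) = 178.47 + 176.55 + 16.80 = 371.82
Combination 6 governs: P_u = 371.82 kips.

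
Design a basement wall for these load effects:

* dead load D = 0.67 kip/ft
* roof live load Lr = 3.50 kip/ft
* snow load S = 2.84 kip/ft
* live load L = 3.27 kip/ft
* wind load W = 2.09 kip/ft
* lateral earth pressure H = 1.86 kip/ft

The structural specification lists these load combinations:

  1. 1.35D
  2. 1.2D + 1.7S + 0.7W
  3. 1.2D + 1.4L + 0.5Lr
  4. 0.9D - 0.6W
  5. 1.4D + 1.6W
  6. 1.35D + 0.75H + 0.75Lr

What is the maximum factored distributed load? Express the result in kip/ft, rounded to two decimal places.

1. 1.35(0.67) = 0.90
2. 1.2(0.67) + 1.7(2.84) + 0.7(2.09) = 7.10
3. 1.2(0.67) + 1.4(3.27) + 0.5(3.50) = 0.80 + 4.58 + 1.75 = 7.13
4. 0.9(0.67) - 0.6(2.09) = 0.60 - 1.25 = -0.65
5. 1.4(0.67) + 1.6(2.09) = 0.94 + 3.34 = 4.28
6. 1.35(0.67) + 0.75(1.86) + 0.75(3.50) = 4.92
Maximum is from combination 3.

7.13 kip/ft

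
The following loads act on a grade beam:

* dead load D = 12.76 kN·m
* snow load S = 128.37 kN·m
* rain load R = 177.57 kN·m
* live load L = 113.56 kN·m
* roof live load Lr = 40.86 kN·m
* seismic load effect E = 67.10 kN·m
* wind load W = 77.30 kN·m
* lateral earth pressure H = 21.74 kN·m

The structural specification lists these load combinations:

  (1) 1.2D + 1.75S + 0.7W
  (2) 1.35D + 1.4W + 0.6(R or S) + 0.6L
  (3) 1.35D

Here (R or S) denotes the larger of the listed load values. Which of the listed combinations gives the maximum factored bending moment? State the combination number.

Combination 2

(R or S) → R = 177.57 kN·m.
(1) 1.2(12.76) + 1.75(128.37) + 0.7(77.30) = 294.07
(2) 1.35(12.76) + 1.4(77.30) + 0.6(177.57) + 0.6(113.56) = 300.12
(3) 1.35(12.76) = 17.23
The largest value is 300.12 kN·m from combination 2.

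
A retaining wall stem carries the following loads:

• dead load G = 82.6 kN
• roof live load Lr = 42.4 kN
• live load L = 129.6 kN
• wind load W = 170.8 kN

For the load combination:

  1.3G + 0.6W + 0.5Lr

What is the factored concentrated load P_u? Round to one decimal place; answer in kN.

1.3(82.6) + 0.6(170.8) + 0.5(42.4) = 107.4 + 102.5 + 21.2 = 231.1
P_u = 231.1 kN.

231.1 kN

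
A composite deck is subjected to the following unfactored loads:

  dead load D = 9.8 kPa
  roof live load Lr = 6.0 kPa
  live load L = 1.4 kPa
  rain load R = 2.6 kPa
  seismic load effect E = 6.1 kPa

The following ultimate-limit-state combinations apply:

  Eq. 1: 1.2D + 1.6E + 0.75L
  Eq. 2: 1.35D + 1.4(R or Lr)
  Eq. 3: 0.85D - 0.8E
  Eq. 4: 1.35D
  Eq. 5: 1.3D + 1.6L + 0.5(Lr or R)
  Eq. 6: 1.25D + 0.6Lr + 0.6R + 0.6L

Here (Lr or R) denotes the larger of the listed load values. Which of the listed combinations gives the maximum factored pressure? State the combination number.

Combination 1

(R or Lr) → Lr = 6.0 kPa; (Lr or R) → Lr = 6.0 kPa.
Eq. 1: 1.2(9.8) + 1.6(6.1) + 0.75(1.4) = 11.76 + 9.76 + 1.05 = 22.57
Eq. 2: 1.35(9.8) + 1.4(6.0) = 13.23 + 8.40 = 21.63
Eq. 3: 0.85(9.8) - 0.8(6.1) = 8.33 - 4.88 = 3.45
Eq. 4: 1.35(9.8) = 13.23
Eq. 5: 1.3(9.8) + 1.6(1.4) + 0.5(6.0) = 12.74 + 2.24 + 3.00 = 17.98
Eq. 6: 1.25(9.8) + 0.6(6.0) + 0.6(2.6) + 0.6(1.4) = 12.25 + 3.60 + 1.56 + 0.84 = 18.25
The largest value is 22.57 kPa from combination 1.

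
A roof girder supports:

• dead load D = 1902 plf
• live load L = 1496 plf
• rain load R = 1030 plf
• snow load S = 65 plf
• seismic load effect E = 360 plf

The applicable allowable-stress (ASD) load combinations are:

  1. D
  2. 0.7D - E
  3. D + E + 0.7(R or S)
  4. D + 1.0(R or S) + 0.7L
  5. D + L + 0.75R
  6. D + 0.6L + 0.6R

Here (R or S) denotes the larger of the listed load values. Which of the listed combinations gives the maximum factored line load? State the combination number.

(R or S) → R = 1030 plf.
1. 1.0(1902) = 1902.0
2. 0.7(1902) - 1.0(360) = 1331.4 - 360.0 = 971.4
3. 1.0(1902) + 1.0(360) + 0.7(1030) = 1902.0 + 360.0 + 721.0 = 2983.0
4. 1.0(1902) + 1.0(1030) + 0.7(1496) = 1902.0 + 1030.0 + 1047.2 = 3979.2
5. 1.0(1902) + 1.0(1496) + 0.75(1030) = 1902.0 + 1496.0 + 772.5 = 4170.5
6. 1.0(1902) + 0.6(1496) + 0.6(1030) = 1902.0 + 897.6 + 618.0 = 3417.6
The largest value is 4170.5 plf from combination 5.

Combination 5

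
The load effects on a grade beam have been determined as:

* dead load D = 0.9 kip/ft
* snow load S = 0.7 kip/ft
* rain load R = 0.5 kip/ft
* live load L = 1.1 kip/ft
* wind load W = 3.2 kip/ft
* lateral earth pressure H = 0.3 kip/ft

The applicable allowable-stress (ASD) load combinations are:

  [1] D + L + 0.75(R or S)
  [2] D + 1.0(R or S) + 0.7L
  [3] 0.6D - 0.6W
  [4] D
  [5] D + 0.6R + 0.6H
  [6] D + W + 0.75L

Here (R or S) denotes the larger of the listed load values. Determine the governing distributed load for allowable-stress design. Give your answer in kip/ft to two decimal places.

4.93 kip/ft

(R or S) → S = 0.7 kip/ft.
[1] 1.0(0.9) + 1.0(1.1) + 0.75(0.7) = 0.90 + 1.10 + 0.53 = 2.53
[2] 1.0(0.9) + 1.0(0.7) + 0.7(1.1) = 0.90 + 0.70 + 0.77 = 2.37
[3] 0.6(0.9) - 0.6(3.2) = 0.54 - 1.92 = -1.38
[4] 1.0(0.9) = 0.90
[5] 1.0(0.9) + 0.6(0.5) + 0.6(0.3) = 0.90 + 0.30 + 0.18 = 1.38
[6] 1.0(0.9) + 1.0(3.2) + 0.75(1.1) = 0.90 + 3.20 + 0.83 = 4.93
Combination 6 governs: w = 4.93 kip/ft.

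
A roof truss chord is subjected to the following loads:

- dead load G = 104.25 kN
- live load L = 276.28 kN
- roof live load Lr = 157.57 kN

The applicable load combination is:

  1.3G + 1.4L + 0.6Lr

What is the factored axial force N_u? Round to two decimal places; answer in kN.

616.86 kN

1.3(104.25) + 1.4(276.28) + 0.6(157.57) = 135.53 + 386.79 + 94.54 = 616.86
N_u = 616.86 kN.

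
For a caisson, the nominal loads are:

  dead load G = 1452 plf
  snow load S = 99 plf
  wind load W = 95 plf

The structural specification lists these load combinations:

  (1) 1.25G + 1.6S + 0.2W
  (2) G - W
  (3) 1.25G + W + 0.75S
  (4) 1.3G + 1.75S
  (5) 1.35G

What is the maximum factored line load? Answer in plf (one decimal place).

(1) 1.25(1452) + 1.6(99) + 0.2(95) = 1815.0 + 158.4 + 19.0 = 1992.4
(2) 1.0(1452) - 1.0(95) = 1452.0 - 95.0 = 1357.0
(3) 1.25(1452) + 1.0(95) + 0.75(99) = 1815.0 + 95.0 + 74.3 = 1984.3
(4) 1.3(1452) + 1.75(99) = 1887.6 + 173.3 = 2060.9
(5) 1.35(1452) = 1960.2
The controlling combination is 4, giving 2060.9 plf.

2060.9 plf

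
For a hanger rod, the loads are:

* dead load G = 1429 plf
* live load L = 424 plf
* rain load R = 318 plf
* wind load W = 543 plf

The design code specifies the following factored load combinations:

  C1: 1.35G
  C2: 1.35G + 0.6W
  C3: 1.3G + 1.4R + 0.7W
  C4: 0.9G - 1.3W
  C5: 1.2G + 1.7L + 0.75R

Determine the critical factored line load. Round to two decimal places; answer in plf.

2683.00 plf

C1: 1.35(1429) = 1929.15
C2: 1.35(1429) + 0.6(543) = 1929.15 + 325.80 = 2254.95
C3: 1.3(1429) + 1.4(318) + 0.7(543) = 1857.70 + 445.20 + 380.10 = 2683.00
C4: 0.9(1429) - 1.3(543) = 1286.10 - 705.90 = 580.20
C5: 1.2(1429) + 1.7(424) + 0.75(318) = 1714.80 + 720.80 + 238.50 = 2674.10
Combination 3 governs: w_u = 2683.00 plf.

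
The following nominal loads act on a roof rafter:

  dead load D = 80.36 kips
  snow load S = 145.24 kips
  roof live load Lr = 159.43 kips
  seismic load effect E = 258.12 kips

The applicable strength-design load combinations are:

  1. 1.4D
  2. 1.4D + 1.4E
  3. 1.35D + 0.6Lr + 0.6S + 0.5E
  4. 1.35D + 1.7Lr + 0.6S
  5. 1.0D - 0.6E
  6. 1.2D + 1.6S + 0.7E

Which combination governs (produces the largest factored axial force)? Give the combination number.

Combination 6

1. 1.4(80.36) = 112.50
2. 1.4(80.36) + 1.4(258.12) = 112.50 + 361.37 = 473.87
3. 1.35(80.36) + 0.6(159.43) + 0.6(145.24) + 0.5(258.12) = 108.49 + 95.66 + 87.14 + 129.06 = 420.35
4. 1.35(80.36) + 1.7(159.43) + 0.6(145.24) = 108.49 + 271.03 + 87.14 = 466.66
5. 1.0(80.36) - 0.6(258.12) = 80.36 - 154.87 = -74.51
6. 1.2(80.36) + 1.6(145.24) + 0.7(258.12) = 509.50
The largest value is 509.50 kips from combination 6.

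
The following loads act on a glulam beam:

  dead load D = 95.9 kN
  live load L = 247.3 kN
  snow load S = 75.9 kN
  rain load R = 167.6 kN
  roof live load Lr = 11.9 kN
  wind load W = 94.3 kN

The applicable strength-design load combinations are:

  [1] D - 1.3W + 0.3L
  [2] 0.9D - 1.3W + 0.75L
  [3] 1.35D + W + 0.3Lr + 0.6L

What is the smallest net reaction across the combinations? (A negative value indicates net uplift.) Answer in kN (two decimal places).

47.50 kN

[1] 1.0(95.9) - 1.3(94.3) + 0.3(247.3) = 95.90 - 122.59 + 74.19 = 47.50
[2] 0.9(95.9) - 1.3(94.3) + 0.75(247.3) = 86.31 - 122.59 + 185.48 = 149.20
[3] 1.35(95.9) + 1.0(94.3) + 0.3(11.9) + 0.6(247.3) = 129.47 + 94.30 + 3.57 + 148.38 = 375.72
Combination 1 gives the minimum: 47.50 kN.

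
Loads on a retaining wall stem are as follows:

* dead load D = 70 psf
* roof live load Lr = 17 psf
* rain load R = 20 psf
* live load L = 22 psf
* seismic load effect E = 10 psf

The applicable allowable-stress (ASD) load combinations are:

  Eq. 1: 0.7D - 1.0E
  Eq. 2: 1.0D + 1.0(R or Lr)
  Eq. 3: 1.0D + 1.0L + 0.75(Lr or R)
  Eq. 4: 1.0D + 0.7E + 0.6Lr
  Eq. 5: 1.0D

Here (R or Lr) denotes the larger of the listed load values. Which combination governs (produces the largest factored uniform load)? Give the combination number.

(R or Lr) → R = 20 psf; (Lr or R) → R = 20 psf.
Eq. 1: 0.7(70) - 1.0(10) = 49.00 - 10.00 = 39.00
Eq. 2: 1.0(70) + 1.0(20) = 70.00 + 20.00 = 90.00
Eq. 3: 1.0(70) + 1.0(22) + 0.75(20) = 70.00 + 22.00 + 15.00 = 107.00
Eq. 4: 1.0(70) + 0.7(10) + 0.6(17) = 70.00 + 7.00 + 10.20 = 87.20
Eq. 5: 1.0(70) = 70.00
The largest value is 107.00 psf from combination 3.

Combination 3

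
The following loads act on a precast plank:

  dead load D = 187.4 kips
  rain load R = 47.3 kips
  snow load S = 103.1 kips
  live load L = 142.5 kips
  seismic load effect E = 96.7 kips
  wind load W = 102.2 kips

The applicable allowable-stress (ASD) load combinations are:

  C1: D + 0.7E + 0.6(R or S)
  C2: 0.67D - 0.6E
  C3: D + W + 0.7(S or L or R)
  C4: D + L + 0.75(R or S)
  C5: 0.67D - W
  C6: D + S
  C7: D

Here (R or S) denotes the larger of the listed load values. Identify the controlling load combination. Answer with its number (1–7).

Combination 4

(R or S) → S = 103.1 kips; (S or L or R) → L = 142.5 kips.
C1: 1.0(187.4) + 0.7(96.7) + 0.6(103.1) = 187.40 + 67.69 + 61.86 = 316.95
C2: 0.67(187.4) - 0.6(96.7) = 125.56 - 58.02 = 67.54
C3: 1.0(187.4) + 1.0(102.2) + 0.7(142.5) = 187.40 + 102.20 + 99.75 = 389.35
C4: 1.0(187.4) + 1.0(142.5) + 0.75(103.1) = 187.40 + 142.50 + 77.33 = 407.23
C5: 0.67(187.4) - 1.0(102.2) = 125.56 - 102.20 = 23.36
C6: 1.0(187.4) + 1.0(103.1) = 187.40 + 103.10 = 290.50
C7: 1.0(187.4) = 187.40
The largest value is 407.23 kips from combination 4.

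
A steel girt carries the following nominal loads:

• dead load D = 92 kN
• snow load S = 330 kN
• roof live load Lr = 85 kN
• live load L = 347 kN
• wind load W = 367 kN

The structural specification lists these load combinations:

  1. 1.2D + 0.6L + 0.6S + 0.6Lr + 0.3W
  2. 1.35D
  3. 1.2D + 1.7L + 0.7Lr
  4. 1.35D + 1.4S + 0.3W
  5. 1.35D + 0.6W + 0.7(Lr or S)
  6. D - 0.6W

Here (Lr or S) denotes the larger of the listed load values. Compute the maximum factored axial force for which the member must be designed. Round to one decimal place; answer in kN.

759.8 kN

(Lr or S) → S = 330 kN.
1. 1.2(92) + 0.6(347) + 0.6(330) + 0.6(85) + 0.3(367) = 677.7
2. 1.35(92) = 124.2
3. 1.2(92) + 1.7(347) + 0.7(85) = 759.8
4. 1.35(92) + 1.4(330) + 0.3(367) = 696.3
5. 1.35(92) + 0.6(367) + 0.7(330) = 575.4
6. 1.0(92) - 0.6(367) = -128.2
Combination 3 governs: N_u = 759.8 kN.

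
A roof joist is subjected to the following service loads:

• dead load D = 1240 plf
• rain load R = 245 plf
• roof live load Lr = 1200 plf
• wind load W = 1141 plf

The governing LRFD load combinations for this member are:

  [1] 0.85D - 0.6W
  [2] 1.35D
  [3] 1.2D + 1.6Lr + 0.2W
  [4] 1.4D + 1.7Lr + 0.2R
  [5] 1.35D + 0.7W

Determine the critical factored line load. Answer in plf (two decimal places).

[1] 0.85(1240) - 0.6(1141) = 1054.00 - 684.60 = 369.40
[2] 1.35(1240) = 1674.00
[3] 1.2(1240) + 1.6(1200) + 0.2(1141) = 1488.00 + 1920.00 + 228.20 = 3636.20
[4] 1.4(1240) + 1.7(1200) + 0.2(245) = 1736.00 + 2040.00 + 49.00 = 3825.00
[5] 1.35(1240) + 0.7(1141) = 1674.00 + 798.70 = 2472.70
Maximum is from combination 4.

3825.00 plf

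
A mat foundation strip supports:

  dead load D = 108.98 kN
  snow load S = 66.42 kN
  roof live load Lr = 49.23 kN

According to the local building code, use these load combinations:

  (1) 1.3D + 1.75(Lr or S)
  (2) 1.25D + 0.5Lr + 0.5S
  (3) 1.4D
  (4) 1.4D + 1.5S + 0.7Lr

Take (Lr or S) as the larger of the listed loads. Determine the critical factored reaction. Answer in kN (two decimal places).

(Lr or S) → S = 66.42 kN.
(1) 1.3(108.98) + 1.75(66.42) = 141.67 + 116.24 = 257.91
(2) 1.25(108.98) + 0.5(49.23) + 0.5(66.42) = 194.05
(3) 1.4(108.98) = 152.57
(4) 1.4(108.98) + 1.5(66.42) + 0.7(49.23) = 152.57 + 99.63 + 34.46 = 286.66
The controlling combination is 4, giving 286.66 kN.

286.66 kN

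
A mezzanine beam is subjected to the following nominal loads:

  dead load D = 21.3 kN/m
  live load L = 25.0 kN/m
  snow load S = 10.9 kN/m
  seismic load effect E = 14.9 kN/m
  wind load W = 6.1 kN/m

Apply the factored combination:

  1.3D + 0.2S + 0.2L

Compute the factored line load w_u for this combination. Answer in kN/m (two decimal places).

1.3(21.3) + 0.2(10.9) + 0.2(25.0) = 27.69 + 2.18 + 5.00 = 34.87
w_u = 34.87 kN/m.

34.87 kN/m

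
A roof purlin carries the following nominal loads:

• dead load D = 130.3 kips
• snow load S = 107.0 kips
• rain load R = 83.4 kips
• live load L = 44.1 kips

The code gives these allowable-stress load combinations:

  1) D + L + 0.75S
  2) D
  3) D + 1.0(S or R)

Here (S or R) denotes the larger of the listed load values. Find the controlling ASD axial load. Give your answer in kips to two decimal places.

254.65 kips

(S or R) → S = 107.0 kips.
1) 1.0(130.3) + 1.0(44.1) + 0.75(107.0) = 130.30 + 44.10 + 80.25 = 254.65
2) 1.0(130.3) = 130.30
3) 1.0(130.3) + 1.0(107.0) = 130.30 + 107.00 = 237.30
Combination 1 governs: P = 254.65 kips.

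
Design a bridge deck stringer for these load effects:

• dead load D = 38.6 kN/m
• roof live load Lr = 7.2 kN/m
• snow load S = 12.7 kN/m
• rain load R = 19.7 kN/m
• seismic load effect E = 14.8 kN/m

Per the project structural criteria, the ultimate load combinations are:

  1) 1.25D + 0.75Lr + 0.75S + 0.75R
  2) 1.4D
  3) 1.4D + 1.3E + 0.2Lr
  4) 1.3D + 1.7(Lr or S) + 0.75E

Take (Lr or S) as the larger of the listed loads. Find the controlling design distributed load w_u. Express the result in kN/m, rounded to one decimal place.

(Lr or S) → S = 12.7 kN/m.
1) 1.25(38.6) + 0.75(7.2) + 0.75(12.7) + 0.75(19.7) = 78.0
2) 1.4(38.6) = 54.0
3) 1.4(38.6) + 1.3(14.8) + 0.2(7.2) = 74.7
4) 1.3(38.6) + 1.7(12.7) + 0.75(14.8) = 82.9
Combination 4 governs: w_u = 82.9 kN/m.

82.9 kN/m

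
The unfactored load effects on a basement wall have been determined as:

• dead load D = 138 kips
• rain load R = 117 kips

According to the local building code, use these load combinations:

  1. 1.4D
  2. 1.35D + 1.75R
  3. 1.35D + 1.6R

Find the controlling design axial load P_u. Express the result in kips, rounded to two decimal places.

1. 1.4(138) = 193.20
2. 1.35(138) + 1.75(117) = 186.30 + 204.75 = 391.05
3. 1.35(138) + 1.6(117) = 186.30 + 187.20 = 373.50
The controlling combination is 2, giving 391.05 kips.

391.05 kips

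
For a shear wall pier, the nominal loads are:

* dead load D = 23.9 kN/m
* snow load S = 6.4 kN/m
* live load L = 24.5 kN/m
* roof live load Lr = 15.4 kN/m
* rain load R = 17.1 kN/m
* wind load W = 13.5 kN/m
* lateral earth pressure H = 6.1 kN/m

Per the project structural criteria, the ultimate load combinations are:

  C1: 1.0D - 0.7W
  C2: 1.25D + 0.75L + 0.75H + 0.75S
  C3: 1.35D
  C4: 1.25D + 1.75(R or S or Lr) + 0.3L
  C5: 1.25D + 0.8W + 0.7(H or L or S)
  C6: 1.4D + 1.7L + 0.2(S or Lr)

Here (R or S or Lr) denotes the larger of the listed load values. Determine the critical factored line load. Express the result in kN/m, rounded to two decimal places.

78.19 kN/m

(R or S or Lr) → R = 17.1 kN/m; (H or L or S) → L = 24.5 kN/m; (S or Lr) → Lr = 15.4 kN/m.
C1: 1.0(23.9) - 0.7(13.5) = 23.90 - 9.45 = 14.45
C2: 1.25(23.9) + 0.75(24.5) + 0.75(6.1) + 0.75(6.4) = 57.63
C3: 1.35(23.9) = 32.27
C4: 1.25(23.9) + 1.75(17.1) + 0.3(24.5) = 67.15
C5: 1.25(23.9) + 0.8(13.5) + 0.7(24.5) = 29.88 + 10.80 + 17.15 = 57.83
C6: 1.4(23.9) + 1.7(24.5) + 0.2(15.4) = 33.46 + 41.65 + 3.08 = 78.19
The controlling combination is 6, giving 78.19 kN/m.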